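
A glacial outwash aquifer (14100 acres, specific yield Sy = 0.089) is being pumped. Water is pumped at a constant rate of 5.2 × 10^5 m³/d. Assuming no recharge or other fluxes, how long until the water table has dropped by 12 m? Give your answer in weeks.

A = 14100 acres = 5.706 × 10^7 m²
ΔV = Sy × A × Δh = 0.089 × 5.706 × 10^7 × 12 = 6.094 × 10^7 m³
t = ΔV / Q = 6.094 × 10^7 m³ / 5.2 × 10^5 m³/d = 117.2 d
t = 117.2 d ≈ 16.74 weeks

t ≈ 16.7 weeks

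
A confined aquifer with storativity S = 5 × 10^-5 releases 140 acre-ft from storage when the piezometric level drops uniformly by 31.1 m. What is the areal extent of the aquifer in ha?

ΔV = 140 acre-ft = 1.727 × 10^5 m³
A = ΔV / (S × Δh) = 1.727 × 10^5 / (5 × 10^-5 × 31.1) = 1.111 × 10^8 m²
A = 1.111 × 10^8 m² = 11110 ha

A ≈ 11100 ha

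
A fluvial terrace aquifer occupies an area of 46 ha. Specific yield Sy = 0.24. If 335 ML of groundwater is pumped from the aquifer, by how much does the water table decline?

A = 46 ha = 4.6 × 10^5 m²
ΔV = 335 ML = 3.35 × 10^5 m³
Δh = ΔV / (Sy × A) = 3.35 × 10^5 m³ / (0.24 × 4.6 × 10^5 m²) = 3.034 m

Δh ≈ 3.03 m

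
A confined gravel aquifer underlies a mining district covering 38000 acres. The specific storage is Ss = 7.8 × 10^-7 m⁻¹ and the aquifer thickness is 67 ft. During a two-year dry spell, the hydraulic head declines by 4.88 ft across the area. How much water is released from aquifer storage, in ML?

b = 67 ft = 20.42 m
S = Ss × b = 7.8 × 10^-7 m⁻¹ × 20.42 m = 1.593 × 10^-5
A = 38000 acres = 1.538 × 10^8 m²
Δh = 4.88 ft = 1.487 m
ΔV = S × A × Δh = 1.593 × 10^-5 × 1.538 × 10^8 m² × 1.487 m = 3644 m³
ΔV = 3644 m³ = 3.644 ML

ΔV ≈ 3.64 ML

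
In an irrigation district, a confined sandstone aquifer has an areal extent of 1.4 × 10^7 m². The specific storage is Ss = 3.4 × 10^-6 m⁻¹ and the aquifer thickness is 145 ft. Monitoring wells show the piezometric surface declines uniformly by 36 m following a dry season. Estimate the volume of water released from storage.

b = 145 ft = 44.2 m
S = Ss × b = 3.4 × 10^-6 m⁻¹ × 44.2 m = 1.503 × 10^-4
ΔV = S × A × Δh = 1.503 × 10^-4 × 1.4 × 10^7 m² × 36 m = 75730 m³

ΔV ≈ 75700 m³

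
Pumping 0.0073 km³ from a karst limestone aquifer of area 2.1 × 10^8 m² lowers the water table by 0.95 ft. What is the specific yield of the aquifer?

Δh = 0.95 ft = 0.2896 m
ΔV = 0.0073 km³ = 7.3 × 10^6 m³
Sy = ΔV / (A × Δh) = 7.3 × 10^6 m³ / (2.1 × 10^8 m² × 0.2896 m) = 0.1201

Sy ≈ 0.12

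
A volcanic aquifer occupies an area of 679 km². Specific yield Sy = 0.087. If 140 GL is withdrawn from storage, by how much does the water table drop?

Δh ≈ 2.37 m

A = 679 km² = 6.79 × 10^8 m²
ΔV = 140 GL = 1.4 × 10^8 m³
Δh = ΔV / (Sy × A) = 1.4 × 10^8 m³ / (0.087 × 6.79 × 10^8 m²) = 2.37 m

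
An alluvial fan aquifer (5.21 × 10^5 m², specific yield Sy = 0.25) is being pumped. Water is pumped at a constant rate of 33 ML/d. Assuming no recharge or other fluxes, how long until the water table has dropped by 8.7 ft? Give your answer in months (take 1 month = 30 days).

Δh = 8.7 ft = 2.652 m
ΔV = Sy × A × Δh = 0.25 × 5.21 × 10^5 × 2.652 = 3.454 × 10^5 m³
Q = 33 ML/d = 33000 m³/d
t = ΔV / Q = 3.454 × 10^5 m³ / 33000 m³/d = 10.47 d
t = 10.47 d ≈ 0.3489 months

t ≈ 0.349 months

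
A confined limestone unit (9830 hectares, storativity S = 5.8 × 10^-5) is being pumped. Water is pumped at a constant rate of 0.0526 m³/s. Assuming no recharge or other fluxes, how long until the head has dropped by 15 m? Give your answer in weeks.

t ≈ 2.69 weeks

A = 9830 hectares = 9.83 × 10^7 m²
ΔV = S × A × Δh = 5.8 × 10^-5 × 9.83 × 10^7 × 15 = 85520 m³
Q = 0.0526 m³/s = 4545 m³/d
t = ΔV / Q = 85520 m³ / 4545 m³/d = 18.82 d
t = 18.82 d ≈ 2.688 weeks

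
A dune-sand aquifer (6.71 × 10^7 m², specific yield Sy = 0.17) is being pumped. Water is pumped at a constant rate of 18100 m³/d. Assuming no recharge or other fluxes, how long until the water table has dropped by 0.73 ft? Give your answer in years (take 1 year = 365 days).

t ≈ 0.384 years

Δh = 0.73 ft = 0.2225 m
ΔV = Sy × A × Δh = 0.17 × 6.71 × 10^7 × 0.2225 = 2.538 × 10^6 m³
t = ΔV / Q = 2.538 × 10^6 m³ / 18100 m³/d = 140.2 d
t = 140.2 d ≈ 0.3842 years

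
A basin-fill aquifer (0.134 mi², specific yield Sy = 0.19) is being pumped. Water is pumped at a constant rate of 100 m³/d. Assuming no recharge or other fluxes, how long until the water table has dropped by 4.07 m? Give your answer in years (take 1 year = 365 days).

A = 0.134 mi² = 3.471 × 10^5 m²
ΔV = Sy × A × Δh = 0.19 × 3.471 × 10^5 × 4.07 = 2.684 × 10^5 m³
t = ΔV / Q = 2.684 × 10^5 m³ / 100 m³/d = 2684 d
t = 2684 d ≈ 7.353 years

t ≈ 7.35 years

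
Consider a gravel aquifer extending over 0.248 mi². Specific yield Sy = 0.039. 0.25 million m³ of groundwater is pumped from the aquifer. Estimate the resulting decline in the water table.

A = 0.248 mi² = 6.423 × 10^5 m²
ΔV = 0.25 million m³ = 2.5 × 10^5 m³
Δh = ΔV / (Sy × A) = 2.5 × 10^5 m³ / (0.039 × 6.423 × 10^5 m²) = 9.98 m

Δh ≈ 9.98 m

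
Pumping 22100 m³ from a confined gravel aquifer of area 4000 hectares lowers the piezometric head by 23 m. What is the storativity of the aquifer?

S ≈ 2.4 × 10^-5

A = 4000 hectares = 4 × 10^7 m²
S = ΔV / (A × Δh) = 22100 m³ / (4 × 10^7 m² × 23 m) = 2.402 × 10^-5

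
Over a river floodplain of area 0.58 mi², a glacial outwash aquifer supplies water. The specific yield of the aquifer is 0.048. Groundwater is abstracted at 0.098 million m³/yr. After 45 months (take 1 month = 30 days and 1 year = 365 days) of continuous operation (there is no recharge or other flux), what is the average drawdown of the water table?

Δh ≈ 5.03 m

A = 0.58 mi² = 1.502 × 10^6 m²
Q = 0.098 million m³/yr = 268.5 m³/d
t = 45 months = 1350 d
ΔV = Q × t = 268.5 m³/d × 1350 d = 3.625 × 10^5 m³
Δh = ΔV / (Sy × A) = 3.625 × 10^5 / (0.048 × 1.502 × 10^6) = 5.027 m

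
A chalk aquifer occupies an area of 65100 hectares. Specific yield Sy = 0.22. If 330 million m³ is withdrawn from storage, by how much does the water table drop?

A = 65100 hectares = 6.51 × 10^8 m²
ΔV = 330 million m³ = 3.3 × 10^8 m³
Δh = ΔV / (Sy × A) = 3.3 × 10^8 m³ / (0.22 × 6.51 × 10^8 m²) = 2.304 m

Δh ≈ 2.3 m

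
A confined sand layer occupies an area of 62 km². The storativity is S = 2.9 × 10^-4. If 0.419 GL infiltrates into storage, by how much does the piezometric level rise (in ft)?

Δh ≈ 76.5 ft

A = 62 km² = 6.2 × 10^7 m²
ΔV = 0.419 GL = 4.19 × 10^5 m³
Δh = ΔV / (S × A) = 4.19 × 10^5 m³ / (2.9 × 10^-4 × 6.2 × 10^7 m²) = 23.3 m
Δh = 23.3 m = 76.46 ft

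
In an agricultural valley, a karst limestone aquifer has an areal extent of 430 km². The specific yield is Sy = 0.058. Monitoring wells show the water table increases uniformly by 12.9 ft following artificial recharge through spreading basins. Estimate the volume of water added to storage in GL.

ΔV ≈ 98.1 GL

A = 430 km² = 4.3 × 10^8 m²
Δh = 12.9 ft = 3.932 m
ΔV = Sy × A × Δh = 0.058 × 4.3 × 10^8 m² × 3.932 m = 9.806 × 10^7 m³
ΔV = 9.806 × 10^7 m³ = 98.06 GL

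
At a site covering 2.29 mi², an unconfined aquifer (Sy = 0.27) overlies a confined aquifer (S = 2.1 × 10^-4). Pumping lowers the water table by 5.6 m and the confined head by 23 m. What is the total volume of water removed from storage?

A = 2.29 mi² = 5.931 × 10^6 m²
Unconfined: ΔV_u = Sy × A × Δh_u = 0.27 × 5.931 × 10^6 × 5.6 = 8.968 × 10^6 m³
Confined: ΔV_c = S × A × Δh_c = 2.1 × 10^-4 × 5.931 × 10^6 × 23 = 28650 m³
Total ΔV = 8.968 × 10^6 + 28650 = 8.996 × 10^6 m³

ΔV ≈ 9 × 10^6 m³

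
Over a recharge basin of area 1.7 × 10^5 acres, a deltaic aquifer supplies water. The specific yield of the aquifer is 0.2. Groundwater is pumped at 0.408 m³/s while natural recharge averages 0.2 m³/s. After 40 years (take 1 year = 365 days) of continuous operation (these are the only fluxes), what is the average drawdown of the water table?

A = 1.7 × 10^5 acres = 6.88 × 10^8 m²
Net abstraction = 0.408 − 0.2 = 0.208 m³/s
Q_net = 0.208 m³/s = 17970 m³/d
t = 40 years = 14600 d
ΔV = Q × t = 17970 m³/d × 14600 d = 2.624 × 10^8 m³
Δh = ΔV / (Sy × A) = 2.624 × 10^8 / (0.2 × 6.88 × 10^8) = 1.907 m

Δh ≈ 1.91 m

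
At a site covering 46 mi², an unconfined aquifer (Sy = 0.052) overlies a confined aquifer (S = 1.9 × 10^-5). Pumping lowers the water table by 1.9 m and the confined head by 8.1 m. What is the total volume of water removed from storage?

A = 46 mi² = 1.191 × 10^8 m²
Unconfined: ΔV_u = Sy × A × Δh_u = 0.052 × 1.191 × 10^8 × 1.9 = 1.177 × 10^7 m³
Confined: ΔV_c = S × A × Δh_c = 1.9 × 10^-5 × 1.191 × 10^8 × 8.1 = 18340 m³
Total ΔV = 1.177 × 10^7 + 18340 = 1.179 × 10^7 m³

ΔV ≈ 1.18 × 10^7 m³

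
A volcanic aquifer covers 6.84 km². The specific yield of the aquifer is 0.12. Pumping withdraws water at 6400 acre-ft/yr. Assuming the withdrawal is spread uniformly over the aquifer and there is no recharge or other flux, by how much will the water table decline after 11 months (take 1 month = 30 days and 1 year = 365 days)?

Δh ≈ 8.7 m

A = 6.84 km² = 6.84 × 10^6 m²
Q = 6400 acre-ft/yr = 21630 m³/d
t = 11 months = 330 d
ΔV = Q × t = 21630 m³/d × 330 d = 7.137 × 10^6 m³
Δh = ΔV / (Sy × A) = 7.137 × 10^6 / (0.12 × 6.84 × 10^6) = 8.696 m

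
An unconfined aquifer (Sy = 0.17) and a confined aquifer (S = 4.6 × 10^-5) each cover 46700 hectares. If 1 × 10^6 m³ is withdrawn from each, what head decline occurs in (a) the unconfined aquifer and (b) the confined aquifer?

Δh_u ≈ 0.0126 m; Δh_c ≈ 46.6 m

A = 46700 hectares = 4.67 × 10^8 m²
Unconfined: Δh_u = ΔV/(Sy·A) = 1 × 10^6/(0.17 × 4.67 × 10^8) = 0.0126 m
Confined: Δh_c = ΔV/(S·A) = 1 × 10^6/(4.6 × 10^-5 × 4.67 × 10^8) = 46.55 m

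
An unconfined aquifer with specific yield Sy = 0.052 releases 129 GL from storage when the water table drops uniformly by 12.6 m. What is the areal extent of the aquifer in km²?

ΔV = 129 GL = 1.29 × 10^8 m³
A = ΔV / (Sy × Δh) = 1.29 × 10^8 / (0.052 × 12.6) = 1.969 × 10^8 m²
A = 1.969 × 10^8 m² = 196.9 km²

A ≈ 197 km²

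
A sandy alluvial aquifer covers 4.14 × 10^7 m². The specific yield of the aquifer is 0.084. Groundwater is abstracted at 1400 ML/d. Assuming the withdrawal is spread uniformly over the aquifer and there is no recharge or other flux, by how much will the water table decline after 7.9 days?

Q = 1400 ML/d = 1.4 × 10^6 m³/d
ΔV = Q × t = 1.4 × 10^6 m³/d × 7.9 d = 1.106 × 10^7 m³
Δh = ΔV / (Sy × A) = 1.106 × 10^7 / (0.084 × 4.14 × 10^7) = 3.18 m

Δh ≈ 3.18 m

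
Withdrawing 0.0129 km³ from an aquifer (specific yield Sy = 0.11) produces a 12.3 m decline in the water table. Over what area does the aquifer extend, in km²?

ΔV = 0.0129 km³ = 1.29 × 10^7 m³
A = ΔV / (Sy × Δh) = 1.29 × 10^7 / (0.11 × 12.3) = 9.534 × 10^6 m²
A = 9.534 × 10^6 m² = 9.534 km²

A ≈ 9.53 km²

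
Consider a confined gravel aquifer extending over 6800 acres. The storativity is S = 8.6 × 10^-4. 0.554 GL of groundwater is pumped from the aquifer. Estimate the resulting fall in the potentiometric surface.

A = 6800 acres = 2.752 × 10^7 m²
ΔV = 0.554 GL = 5.54 × 10^5 m³
Δh = ΔV / (S × A) = 5.54 × 10^5 m³ / (8.6 × 10^-4 × 2.752 × 10^7 m²) = 23.41 m

Δh ≈ 23.4 m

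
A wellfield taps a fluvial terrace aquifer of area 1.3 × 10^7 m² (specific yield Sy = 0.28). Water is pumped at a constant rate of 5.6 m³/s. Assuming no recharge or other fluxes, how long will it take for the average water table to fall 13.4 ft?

t ≈ 30.7 days

Δh = 13.4 ft = 4.084 m
ΔV = Sy × A × Δh = 0.28 × 1.3 × 10^7 × 4.084 = 1.487 × 10^7 m³
Q = 5.6 m³/s = 4.838 × 10^5 m³/d
t = ΔV / Q = 1.487 × 10^7 m³ / 4.838 × 10^5 m³/d = 30.73 d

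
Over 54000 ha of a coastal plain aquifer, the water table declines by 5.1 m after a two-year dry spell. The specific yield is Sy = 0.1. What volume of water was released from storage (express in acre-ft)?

ΔV ≈ 2.23 × 10^5 acre-ft

A = 54000 ha = 5.4 × 10^8 m²
ΔV = Sy × A × Δh = 0.1 × 5.4 × 10^8 m² × 5.1 m = 2.754 × 10^8 m³
ΔV = 2.754 × 10^8 m³ = 2.233 × 10^5 acre-ft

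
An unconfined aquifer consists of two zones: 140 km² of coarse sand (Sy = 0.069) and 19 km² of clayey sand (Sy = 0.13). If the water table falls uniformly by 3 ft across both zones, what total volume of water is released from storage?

ΔV ≈ 1.11 × 10^7 m³

A₁ = 140 km² = 1.4 × 10^8 m²; A₂ = 19 km² = 1.9 × 10^7 m²
Δh = 3 ft = 0.9144 m
ΔV₁ = 0.069 × 1.4 × 10^8 × 0.9144 = 8.833 × 10^6 m³
ΔV₂ = 0.13 × 1.9 × 10^7 × 0.9144 = 2.259 × 10^6 m³
ΔV = ΔV₁ + ΔV₂ = 1.109 × 10^7 m³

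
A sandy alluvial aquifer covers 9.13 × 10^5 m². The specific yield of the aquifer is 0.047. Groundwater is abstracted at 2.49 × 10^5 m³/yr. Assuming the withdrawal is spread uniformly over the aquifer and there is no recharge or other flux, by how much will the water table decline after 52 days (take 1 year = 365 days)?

Δh ≈ 0.827 m

Q = 2.49 × 10^5 m³/yr = 682.2 m³/d
ΔV = Q × t = 682.2 m³/d × 52 d = 35470 m³
Δh = ΔV / (Sy × A) = 35470 / (0.047 × 9.13 × 10^5) = 0.8267 m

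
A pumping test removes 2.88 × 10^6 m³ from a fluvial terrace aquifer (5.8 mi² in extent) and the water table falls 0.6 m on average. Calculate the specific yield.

Sy ≈ 0.32

A = 5.8 mi² = 1.502 × 10^7 m²
Sy = ΔV / (A × Δh) = 2.88 × 10^6 m³ / (1.502 × 10^7 m² × 0.6 m) = 0.3195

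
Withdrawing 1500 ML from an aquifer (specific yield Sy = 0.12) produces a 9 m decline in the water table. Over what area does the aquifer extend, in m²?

ΔV = 1500 ML = 1.5 × 10^6 m³
A = ΔV / (Sy × Δh) = 1.5 × 10^6 / (0.12 × 9) = 1.389 × 10^6 m²

A ≈ 1.39 × 10^6 m²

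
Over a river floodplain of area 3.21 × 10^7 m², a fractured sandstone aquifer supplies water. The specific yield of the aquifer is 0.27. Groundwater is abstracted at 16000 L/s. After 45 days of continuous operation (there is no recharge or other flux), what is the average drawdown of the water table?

Δh ≈ 7.18 m

Q = 16000 L/s = 1.382 × 10^6 m³/d
ΔV = Q × t = 1.382 × 10^6 m³/d × 45 d = 6.221 × 10^7 m³
Δh = ΔV / (Sy × A) = 6.221 × 10^7 / (0.27 × 3.21 × 10^7) = 7.178 m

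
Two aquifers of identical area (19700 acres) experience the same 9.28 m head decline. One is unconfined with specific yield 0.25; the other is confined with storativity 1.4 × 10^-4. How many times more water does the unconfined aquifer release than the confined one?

ΔV_u / ΔV_c ≈ 1790

A = 19700 acres = 7.972 × 10^7 m²
Unconfined: ΔV_u = Sy × A × Δh = 0.25 × 7.972 × 10^7 × 9.28 = 1.85 × 10^8 m³
Confined: ΔV_c = S × A × Δh = 1.4 × 10^-4 × 7.972 × 10^7 × 9.28 = 1.036 × 10^5 m³
Ratio = ΔV_u / ΔV_c = Sy / S = 0.25 / 1.4 × 10^-4 = 1786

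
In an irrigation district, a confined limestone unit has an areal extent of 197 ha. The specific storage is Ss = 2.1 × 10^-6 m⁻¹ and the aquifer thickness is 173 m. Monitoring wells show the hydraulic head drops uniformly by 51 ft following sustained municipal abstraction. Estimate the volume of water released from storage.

S = Ss × b = 2.1 × 10^-6 m⁻¹ × 173 m = 3.633 × 10^-4
A = 197 ha = 1.97 × 10^6 m²
Δh = 51 ft = 15.54 m
ΔV = S × A × Δh = 3.633 × 10^-4 × 1.97 × 10^6 m² × 15.54 m = 11130 m³

ΔV ≈ 11100 m³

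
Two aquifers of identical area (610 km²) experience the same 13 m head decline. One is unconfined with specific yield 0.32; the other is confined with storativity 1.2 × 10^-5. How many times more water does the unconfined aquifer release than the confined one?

A = 610 km² = 6.1 × 10^8 m²
Unconfined: ΔV_u = Sy × A × Δh = 0.32 × 6.1 × 10^8 × 13 = 2.538 × 10^9 m³
Confined: ΔV_c = S × A × Δh = 1.2 × 10^-5 × 6.1 × 10^8 × 13 = 95160 m³
Ratio = ΔV_u / ΔV_c = Sy / S = 0.32 / 1.2 × 10^-5 = 26670

ΔV_u / ΔV_c ≈ 26700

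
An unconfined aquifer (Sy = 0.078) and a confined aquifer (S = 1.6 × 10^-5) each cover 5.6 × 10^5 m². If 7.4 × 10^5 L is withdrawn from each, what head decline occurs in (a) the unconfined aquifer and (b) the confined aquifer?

Δh_u ≈ 0.0169 m; Δh_c ≈ 82.6 m

ΔV = 7.4 × 10^5 L = 740 m³
Unconfined: Δh_u = ΔV/(Sy·A) = 740/(0.078 × 5.6 × 10^5) = 0.01694 m
Confined: Δh_c = ΔV/(S·A) = 740/(1.6 × 10^-5 × 5.6 × 10^5) = 82.59 m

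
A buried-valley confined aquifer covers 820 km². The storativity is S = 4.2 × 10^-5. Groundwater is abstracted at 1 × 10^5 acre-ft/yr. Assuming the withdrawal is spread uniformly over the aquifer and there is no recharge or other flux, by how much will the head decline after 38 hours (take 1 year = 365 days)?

Δh ≈ 15.5 m

A = 820 km² = 8.2 × 10^8 m²
Q = 1 × 10^5 acre-ft/yr = 3.379 × 10^5 m³/d
t = 38 hours = 1.583 d
ΔV = Q × t = 3.379 × 10^5 m³/d × 1.583 d = 5.351 × 10^5 m³
Δh = ΔV / (S × A) = 5.351 × 10^5 / (4.2 × 10^-5 × 8.2 × 10^8) = 15.54 m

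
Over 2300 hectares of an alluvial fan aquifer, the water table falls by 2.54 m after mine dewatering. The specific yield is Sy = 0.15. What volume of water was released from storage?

A = 2300 hectares = 2.3 × 10^7 m²
ΔV = Sy × A × Δh = 0.15 × 2.3 × 10^7 m² × 2.54 m = 8.763 × 10^6 m³

ΔV ≈ 8.76 × 10^6 m³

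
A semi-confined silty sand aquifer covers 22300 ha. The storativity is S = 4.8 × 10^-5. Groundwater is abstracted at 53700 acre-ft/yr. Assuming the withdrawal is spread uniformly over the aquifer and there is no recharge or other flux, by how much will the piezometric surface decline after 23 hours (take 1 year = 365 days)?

Δh ≈ 16.2 m

A = 22300 ha = 2.23 × 10^8 m²
Q = 53700 acre-ft/yr = 1.815 × 10^5 m³/d
t = 23 hours = 0.9583 d
ΔV = Q × t = 1.815 × 10^5 m³/d × 0.9583 d = 1.739 × 10^5 m³
Δh = ΔV / (S × A) = 1.739 × 10^5 / (4.8 × 10^-5 × 2.23 × 10^8) = 16.25 m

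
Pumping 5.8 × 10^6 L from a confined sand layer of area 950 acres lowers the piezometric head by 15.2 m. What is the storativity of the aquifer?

A = 950 acres = 3.845 × 10^6 m²
ΔV = 5.8 × 10^6 L = 5800 m³
S = ΔV / (A × Δh) = 5800 m³ / (3.845 × 10^6 m² × 15.2 m) = 9.925 × 10^-5

S ≈ 9.9 × 10^-5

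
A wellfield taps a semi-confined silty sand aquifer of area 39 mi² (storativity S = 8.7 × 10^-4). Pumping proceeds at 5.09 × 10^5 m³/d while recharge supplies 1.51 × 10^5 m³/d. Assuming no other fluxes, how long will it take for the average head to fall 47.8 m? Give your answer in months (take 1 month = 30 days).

A = 39 mi² = 1.01 × 10^8 m²
ΔV = S × A × Δh = 8.7 × 10^-4 × 1.01 × 10^8 × 47.8 = 4.201 × 10^6 m³
Net withdrawal = 5.09 × 10^5 − 1.51 × 10^5 = 3.58 × 10^5 m³/d
t = ΔV / Q = 4.201 × 10^6 m³ / 3.58 × 10^5 m³/d = 11.73 d
t = 11.73 d ≈ 0.3911 months

t ≈ 0.391 months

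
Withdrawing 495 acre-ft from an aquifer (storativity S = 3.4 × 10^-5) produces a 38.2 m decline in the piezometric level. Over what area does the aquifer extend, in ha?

A ≈ 47000 ha

ΔV = 495 acre-ft = 6.106 × 10^5 m³
A = ΔV / (S × Δh) = 6.106 × 10^5 / (3.4 × 10^-5 × 38.2) = 4.701 × 10^8 m²
A = 4.701 × 10^8 m² = 47010 ha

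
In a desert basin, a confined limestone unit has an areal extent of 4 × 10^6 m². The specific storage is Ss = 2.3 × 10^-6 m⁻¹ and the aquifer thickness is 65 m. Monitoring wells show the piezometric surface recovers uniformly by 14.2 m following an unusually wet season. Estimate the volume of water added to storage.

S = Ss × b = 2.3 × 10^-6 m⁻¹ × 65 m = 1.495 × 10^-4
ΔV = S × A × Δh = 1.495 × 10^-4 × 4 × 10^6 m² × 14.2 m = 8492 m³

ΔV ≈ 8490 m³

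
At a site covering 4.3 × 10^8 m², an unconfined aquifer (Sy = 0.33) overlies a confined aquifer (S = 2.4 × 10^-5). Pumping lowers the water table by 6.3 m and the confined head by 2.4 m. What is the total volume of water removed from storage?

ΔV ≈ 8.94 × 10^8 m³

Unconfined: ΔV_u = Sy × A × Δh_u = 0.33 × 4.3 × 10^8 × 6.3 = 8.94 × 10^8 m³
Confined: ΔV_c = S × A × Δh_c = 2.4 × 10^-5 × 4.3 × 10^8 × 2.4 = 24770 m³
Total ΔV = 8.94 × 10^8 + 24770 = 8.94 × 10^8 m³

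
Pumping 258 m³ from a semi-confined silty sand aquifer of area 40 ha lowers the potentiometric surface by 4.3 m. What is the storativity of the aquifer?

S ≈ 1.5 × 10^-4

A = 40 ha = 4 × 10^5 m²
S = ΔV / (A × Δh) = 258 m³ / (4 × 10^5 m² × 4.3 m) = 1.5 × 10^-4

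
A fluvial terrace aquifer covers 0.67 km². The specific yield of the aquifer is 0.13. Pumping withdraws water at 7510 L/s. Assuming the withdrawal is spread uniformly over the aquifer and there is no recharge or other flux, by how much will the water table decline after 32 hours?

A = 0.67 km² = 6.7 × 10^5 m²
Q = 7510 L/s = 6.489 × 10^5 m³/d
t = 32 hours = 1.333 d
ΔV = Q × t = 6.489 × 10^5 m³/d × 1.333 d = 8.652 × 10^5 m³
Δh = ΔV / (Sy × A) = 8.652 × 10^5 / (0.13 × 6.7 × 10^5) = 9.933 m

Δh ≈ 9.93 m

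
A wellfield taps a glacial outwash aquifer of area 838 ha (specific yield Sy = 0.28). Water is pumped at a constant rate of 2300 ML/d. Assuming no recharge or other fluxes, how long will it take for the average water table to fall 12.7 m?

t ≈ 13 days

A = 838 ha = 8.38 × 10^6 m²
ΔV = Sy × A × Δh = 0.28 × 8.38 × 10^6 × 12.7 = 2.98 × 10^7 m³
Q = 2300 ML/d = 2.3 × 10^6 m³/d
t = ΔV / Q = 2.98 × 10^7 m³ / 2.3 × 10^6 m³/d = 12.96 d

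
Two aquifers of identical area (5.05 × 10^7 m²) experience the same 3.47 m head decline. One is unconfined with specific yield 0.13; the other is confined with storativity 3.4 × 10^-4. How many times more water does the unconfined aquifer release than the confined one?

ΔV_u / ΔV_c ≈ 382

Unconfined: ΔV_u = Sy × A × Δh = 0.13 × 5.05 × 10^7 × 3.47 = 2.278 × 10^7 m³
Confined: ΔV_c = S × A × Δh = 3.4 × 10^-4 × 5.05 × 10^7 × 3.47 = 59580 m³
Ratio = ΔV_u / ΔV_c = Sy / S = 0.13 / 3.4 × 10^-4 = 382.4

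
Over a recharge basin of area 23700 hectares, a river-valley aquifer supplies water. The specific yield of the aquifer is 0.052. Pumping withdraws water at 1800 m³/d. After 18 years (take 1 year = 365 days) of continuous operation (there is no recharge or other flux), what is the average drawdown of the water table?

Δh ≈ 0.96 m

A = 23700 hectares = 2.37 × 10^8 m²
t = 18 years = 6570 d
ΔV = Q × t = 1800 m³/d × 6570 d = 1.183 × 10^7 m³
Δh = ΔV / (Sy × A) = 1.183 × 10^7 / (0.052 × 2.37 × 10^8) = 0.9596 m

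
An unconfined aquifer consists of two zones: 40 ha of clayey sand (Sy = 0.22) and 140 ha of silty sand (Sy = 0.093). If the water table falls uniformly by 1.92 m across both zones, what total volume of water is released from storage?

ΔV ≈ 4.19 × 10^5 m³

A₁ = 40 ha = 4 × 10^5 m²; A₂ = 140 ha = 1.4 × 10^6 m²
ΔV₁ = 0.22 × 4 × 10^5 × 1.92 = 1.69 × 10^5 m³
ΔV₂ = 0.093 × 1.4 × 10^6 × 1.92 = 2.5 × 10^5 m³
ΔV = ΔV₁ + ΔV₂ = 4.189 × 10^5 m³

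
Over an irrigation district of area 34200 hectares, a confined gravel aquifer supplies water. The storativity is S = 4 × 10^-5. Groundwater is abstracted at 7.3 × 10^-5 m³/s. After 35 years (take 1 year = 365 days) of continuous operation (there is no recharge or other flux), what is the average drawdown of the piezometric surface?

Δh ≈ 5.89 m

A = 34200 hectares = 3.42 × 10^8 m²
Q = 7.3 × 10^-5 m³/s = 6.307 m³/d
t = 35 years = 12780 d
ΔV = Q × t = 6.307 m³/d × 12780 d = 80570 m³
Δh = ΔV / (S × A) = 80570 / (4 × 10^-5 × 3.42 × 10^8) = 5.89 m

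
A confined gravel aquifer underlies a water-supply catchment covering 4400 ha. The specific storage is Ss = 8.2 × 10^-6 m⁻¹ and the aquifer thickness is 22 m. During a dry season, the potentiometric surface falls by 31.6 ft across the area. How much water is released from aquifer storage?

S = Ss × b = 8.2 × 10^-6 m⁻¹ × 22 m = 1.804 × 10^-4
A = 4400 ha = 4.4 × 10^7 m²
Δh = 31.6 ft = 9.632 m
ΔV = S × A × Δh = 1.804 × 10^-4 × 4.4 × 10^7 m² × 9.632 m = 76450 m³

ΔV ≈ 76500 m³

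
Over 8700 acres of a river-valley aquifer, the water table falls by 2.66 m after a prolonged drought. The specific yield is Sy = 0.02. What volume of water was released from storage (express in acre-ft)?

ΔV ≈ 1520 acre-ft

A = 8700 acres = 3.521 × 10^7 m²
ΔV = Sy × A × Δh = 0.02 × 3.521 × 10^7 m² × 2.66 m = 1.873 × 10^6 m³
ΔV = 1.873 × 10^6 m³ = 1519 acre-ft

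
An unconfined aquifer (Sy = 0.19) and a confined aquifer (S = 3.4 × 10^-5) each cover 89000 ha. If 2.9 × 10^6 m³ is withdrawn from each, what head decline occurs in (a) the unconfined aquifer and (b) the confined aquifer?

Δh_u ≈ 0.0171 m; Δh_c ≈ 95.8 m

A = 89000 ha = 8.9 × 10^8 m²
Unconfined: Δh_u = ΔV/(Sy·A) = 2.9 × 10^6/(0.19 × 8.9 × 10^8) = 0.01715 m
Confined: Δh_c = ΔV/(S·A) = 2.9 × 10^6/(3.4 × 10^-5 × 8.9 × 10^8) = 95.84 m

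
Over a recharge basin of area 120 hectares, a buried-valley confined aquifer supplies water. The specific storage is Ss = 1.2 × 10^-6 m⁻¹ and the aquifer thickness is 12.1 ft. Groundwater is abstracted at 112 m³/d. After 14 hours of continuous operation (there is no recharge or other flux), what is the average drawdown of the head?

Δh ≈ 12.3 m

b = 12.1 ft = 3.688 m
S = Ss × b = 1.2 × 10^-6 m⁻¹ × 3.688 m = 4.426 × 10^-6
A = 120 hectares = 1.2 × 10^6 m²
t = 14 hours = 0.5833 d
ΔV = Q × t = 112 m³/d × 0.5833 d = 65.33 m³
Δh = ΔV / (S × A) = 65.33 / (4.426 × 10^-6 × 1.2 × 10^6) = 12.3 m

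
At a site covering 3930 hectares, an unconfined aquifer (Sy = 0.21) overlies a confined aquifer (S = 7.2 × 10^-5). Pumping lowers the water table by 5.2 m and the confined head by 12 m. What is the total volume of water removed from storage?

A = 3930 hectares = 3.93 × 10^7 m²
Unconfined: ΔV_u = Sy × A × Δh_u = 0.21 × 3.93 × 10^7 × 5.2 = 4.292 × 10^7 m³
Confined: ΔV_c = S × A × Δh_c = 7.2 × 10^-5 × 3.93 × 10^7 × 12 = 33960 m³
Total ΔV = 4.292 × 10^7 + 33960 = 4.295 × 10^7 m³

ΔV ≈ 4.29 × 10^7 m³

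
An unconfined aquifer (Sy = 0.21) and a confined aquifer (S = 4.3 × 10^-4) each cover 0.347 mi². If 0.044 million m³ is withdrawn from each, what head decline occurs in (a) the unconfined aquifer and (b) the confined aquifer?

A = 0.347 mi² = 8.987 × 10^5 m²
ΔV = 0.044 million m³ = 44000 m³
Unconfined: Δh_u = ΔV/(Sy·A) = 44000/(0.21 × 8.987 × 10^5) = 0.2331 m
Confined: Δh_c = ΔV/(S·A) = 44000/(4.3 × 10^-4 × 8.987 × 10^5) = 113.9 m

Δh_u ≈ 0.233 m; Δh_c ≈ 114 m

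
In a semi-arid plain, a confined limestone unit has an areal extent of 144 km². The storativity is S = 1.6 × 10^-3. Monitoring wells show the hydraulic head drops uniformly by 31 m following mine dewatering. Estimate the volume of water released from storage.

A = 144 km² = 1.44 × 10^8 m²
ΔV = S × A × Δh = 0.0016 × 1.44 × 10^8 m² × 31 m = 7.142 × 10^6 m³

ΔV ≈ 7.14 × 10^6 m³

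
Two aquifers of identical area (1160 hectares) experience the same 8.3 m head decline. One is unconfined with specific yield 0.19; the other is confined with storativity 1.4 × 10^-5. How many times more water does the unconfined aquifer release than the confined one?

ΔV_u / ΔV_c ≈ 13600

A = 1160 hectares = 1.16 × 10^7 m²
Unconfined: ΔV_u = Sy × A × Δh = 0.19 × 1.16 × 10^7 × 8.3 = 1.829 × 10^7 m³
Confined: ΔV_c = S × A × Δh = 1.4 × 10^-5 × 1.16 × 10^7 × 8.3 = 1348 m³
Ratio = ΔV_u / ΔV_c = Sy / S = 0.19 / 1.4 × 10^-5 = 13570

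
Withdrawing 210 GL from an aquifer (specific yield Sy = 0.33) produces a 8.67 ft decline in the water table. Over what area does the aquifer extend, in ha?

Δh = 8.67 ft = 2.643 m
ΔV = 210 GL = 2.1 × 10^8 m³
A = ΔV / (Sy × Δh) = 2.1 × 10^8 / (0.33 × 2.643) = 2.408 × 10^8 m²
A = 2.408 × 10^8 m² = 24080 ha

A ≈ 24100 ha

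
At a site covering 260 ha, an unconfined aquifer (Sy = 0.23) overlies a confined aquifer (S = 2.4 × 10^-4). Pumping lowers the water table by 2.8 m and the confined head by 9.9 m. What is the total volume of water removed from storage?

ΔV ≈ 1.68 × 10^6 m³

A = 260 ha = 2.6 × 10^6 m²
Unconfined: ΔV_u = Sy × A × Δh_u = 0.23 × 2.6 × 10^6 × 2.8 = 1.674 × 10^6 m³
Confined: ΔV_c = S × A × Δh_c = 2.4 × 10^-4 × 2.6 × 10^6 × 9.9 = 6178 m³
Total ΔV = 1.674 × 10^6 + 6178 = 1.681 × 10^6 m³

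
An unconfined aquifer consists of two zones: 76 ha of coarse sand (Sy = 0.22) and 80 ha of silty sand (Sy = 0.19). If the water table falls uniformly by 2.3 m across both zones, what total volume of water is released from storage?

A₁ = 76 ha = 7.6 × 10^5 m²; A₂ = 80 ha = 8 × 10^5 m²
ΔV₁ = 0.22 × 7.6 × 10^5 × 2.3 = 3.846 × 10^5 m³
ΔV₂ = 0.19 × 8 × 10^5 × 2.3 = 3.496 × 10^5 m³
ΔV = ΔV₁ + ΔV₂ = 7.342 × 10^5 m³

ΔV ≈ 7.34 × 10^5 m³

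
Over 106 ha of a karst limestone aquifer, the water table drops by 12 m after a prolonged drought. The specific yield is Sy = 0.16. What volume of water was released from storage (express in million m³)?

A = 106 ha = 1.06 × 10^6 m²
ΔV = Sy × A × Δh = 0.16 × 1.06 × 10^6 m² × 12 m = 2.035 × 10^6 m³
ΔV = 2.035 × 10^6 m³ = 2.035 million m³

ΔV ≈ 2.04 million m³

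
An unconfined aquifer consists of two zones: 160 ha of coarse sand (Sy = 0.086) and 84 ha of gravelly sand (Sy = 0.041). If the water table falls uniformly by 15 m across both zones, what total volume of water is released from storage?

ΔV ≈ 2.58 × 10^6 m³

A₁ = 160 ha = 1.6 × 10^6 m²; A₂ = 84 ha = 8.4 × 10^5 m²
ΔV₁ = 0.086 × 1.6 × 10^6 × 15 = 2.064 × 10^6 m³
ΔV₂ = 0.041 × 8.4 × 10^5 × 15 = 5.166 × 10^5 m³
ΔV = ΔV₁ + ΔV₂ = 2.581 × 10^6 m³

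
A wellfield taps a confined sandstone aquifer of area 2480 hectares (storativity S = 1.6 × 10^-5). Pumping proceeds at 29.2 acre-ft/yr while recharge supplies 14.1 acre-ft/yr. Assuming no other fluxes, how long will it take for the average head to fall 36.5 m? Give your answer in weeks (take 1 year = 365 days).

t ≈ 40.5 weeks

A = 2480 hectares = 2.48 × 10^7 m²
ΔV = S × A × Δh = 1.6 × 10^-5 × 2.48 × 10^7 × 36.5 = 14480 m³
Net withdrawal = 29.2 − 14.1 = 15.1 acre-ft/yr = 51.03 m³/d
t = ΔV / Q = 14480 m³ / 51.03 m³/d = 283.8 d
t = 283.8 d ≈ 40.55 weeks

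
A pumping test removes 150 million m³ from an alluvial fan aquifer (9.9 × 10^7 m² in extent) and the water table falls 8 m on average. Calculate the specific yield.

ΔV = 150 million m³ = 1.5 × 10^8 m³
Sy = ΔV / (A × Δh) = 1.5 × 10^8 m³ / (9.9 × 10^7 m² × 8 m) = 0.1894

Sy ≈ 0.19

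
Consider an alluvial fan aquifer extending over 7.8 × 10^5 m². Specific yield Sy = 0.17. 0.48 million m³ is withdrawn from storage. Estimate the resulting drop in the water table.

ΔV = 0.48 million m³ = 4.8 × 10^5 m³
Δh = ΔV / (Sy × A) = 4.8 × 10^5 m³ / (0.17 × 7.8 × 10^5 m²) = 3.62 m

Δh ≈ 3.62 m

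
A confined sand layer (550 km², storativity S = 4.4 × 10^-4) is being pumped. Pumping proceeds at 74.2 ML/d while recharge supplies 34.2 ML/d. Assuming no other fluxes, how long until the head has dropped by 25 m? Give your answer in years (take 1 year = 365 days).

t ≈ 0.414 years

A = 550 km² = 5.5 × 10^8 m²
ΔV = S × A × Δh = 4.4 × 10^-4 × 5.5 × 10^8 × 25 = 6.05 × 10^6 m³
Net withdrawal = 74.2 − 34.2 = 40 ML/d = 40000 m³/d
t = ΔV / Q = 6.05 × 10^6 m³ / 40000 m³/d = 151.2 d
t = 151.2 d ≈ 0.4144 years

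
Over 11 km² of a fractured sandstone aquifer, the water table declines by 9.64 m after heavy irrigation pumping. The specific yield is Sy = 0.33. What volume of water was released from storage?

ΔV ≈ 3.5 × 10^7 m³

A = 11 km² = 1.1 × 10^7 m²
ΔV = Sy × A × Δh = 0.33 × 1.1 × 10^7 m² × 9.64 m = 3.499 × 10^7 m³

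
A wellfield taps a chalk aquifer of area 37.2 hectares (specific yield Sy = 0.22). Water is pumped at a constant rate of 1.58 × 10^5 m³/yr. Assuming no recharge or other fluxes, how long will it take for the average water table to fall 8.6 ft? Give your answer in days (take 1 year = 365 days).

A = 37.2 hectares = 3.72 × 10^5 m²
Δh = 8.6 ft = 2.621 m
ΔV = Sy × A × Δh = 0.22 × 3.72 × 10^5 × 2.621 = 2.145 × 10^5 m³
Q = 1.58 × 10^5 m³/yr = 432.9 m³/d
t = ΔV / Q = 2.145 × 10^5 m³ / 432.9 m³/d = 495.6 d

t ≈ 496 days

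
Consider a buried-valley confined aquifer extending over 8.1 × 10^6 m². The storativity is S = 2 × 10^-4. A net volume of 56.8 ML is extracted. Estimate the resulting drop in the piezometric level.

Δh ≈ 35.1 m

ΔV = 56.8 ML = 56800 m³
Δh = ΔV / (S × A) = 56800 m³ / (2 × 10^-4 × 8.1 × 10^6 m²) = 35.06 m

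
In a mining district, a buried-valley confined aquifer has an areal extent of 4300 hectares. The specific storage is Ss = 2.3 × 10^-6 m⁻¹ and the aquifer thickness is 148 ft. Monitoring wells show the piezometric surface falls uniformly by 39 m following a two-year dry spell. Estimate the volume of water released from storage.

ΔV ≈ 1.74 × 10^5 m³

b = 148 ft = 45.11 m
S = Ss × b = 2.3 × 10^-6 m⁻¹ × 45.11 m = 1.038 × 10^-4
A = 4300 hectares = 4.3 × 10^7 m²
ΔV = S × A × Δh = 1.038 × 10^-4 × 4.3 × 10^7 m² × 39 m = 1.74 × 10^5 m³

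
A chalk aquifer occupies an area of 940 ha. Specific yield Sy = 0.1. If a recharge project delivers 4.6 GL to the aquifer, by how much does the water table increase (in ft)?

A = 940 ha = 9.4 × 10^6 m²
ΔV = 4.6 GL = 4.6 × 10^6 m³
Δh = ΔV / (Sy × A) = 4.6 × 10^6 m³ / (0.1 × 9.4 × 10^6 m²) = 4.894 m
Δh = 4.894 m = 16.06 ft

Δh ≈ 16.1 ft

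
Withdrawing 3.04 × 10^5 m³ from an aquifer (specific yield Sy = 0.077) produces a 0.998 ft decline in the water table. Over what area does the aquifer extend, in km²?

A ≈ 13 km²

Δh = 0.998 ft = 0.3042 m
A = ΔV / (Sy × Δh) = 3.04 × 10^5 / (0.077 × 0.3042) = 1.298 × 10^7 m²
A = 1.298 × 10^7 m² = 12.98 km²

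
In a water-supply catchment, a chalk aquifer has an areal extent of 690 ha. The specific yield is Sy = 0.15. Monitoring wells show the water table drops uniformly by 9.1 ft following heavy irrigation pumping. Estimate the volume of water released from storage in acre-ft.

A = 690 ha = 6.9 × 10^6 m²
Δh = 9.1 ft = 2.774 m
ΔV = Sy × A × Δh = 0.15 × 6.9 × 10^6 m² × 2.774 m = 2.871 × 10^6 m³
ΔV = 2.871 × 10^6 m³ = 2327 acre-ft

ΔV ≈ 2330 acre-ft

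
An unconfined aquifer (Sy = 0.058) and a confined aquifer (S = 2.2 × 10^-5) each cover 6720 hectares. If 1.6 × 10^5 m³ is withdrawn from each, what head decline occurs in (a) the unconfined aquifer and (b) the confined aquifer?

Δh_u ≈ 0.0411 m; Δh_c ≈ 108 m

A = 6720 hectares = 6.72 × 10^7 m²
Unconfined: Δh_u = ΔV/(Sy·A) = 1.6 × 10^5/(0.058 × 6.72 × 10^7) = 0.04105 m
Confined: Δh_c = ΔV/(S·A) = 1.6 × 10^5/(2.2 × 10^-5 × 6.72 × 10^7) = 108.2 m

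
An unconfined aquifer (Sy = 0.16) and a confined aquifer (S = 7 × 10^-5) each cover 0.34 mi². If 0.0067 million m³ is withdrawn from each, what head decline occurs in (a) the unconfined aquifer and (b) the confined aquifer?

A = 0.34 mi² = 8.806 × 10^5 m²
ΔV = 0.0067 million m³ = 6700 m³
Unconfined: Δh_u = ΔV/(Sy·A) = 6700/(0.16 × 8.806 × 10^5) = 0.04755 m
Confined: Δh_c = ΔV/(S·A) = 6700/(7 × 10^-5 × 8.806 × 10^5) = 108.7 m

Δh_u ≈ 0.0476 m; Δh_c ≈ 109 m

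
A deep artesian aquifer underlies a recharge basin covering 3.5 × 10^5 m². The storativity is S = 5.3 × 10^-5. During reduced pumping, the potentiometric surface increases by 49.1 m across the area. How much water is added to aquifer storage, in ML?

ΔV ≈ 0.911 ML

ΔV = S × A × Δh = 5.3 × 10^-5 × 3.5 × 10^5 m² × 49.1 m = 910.8 m³
ΔV = 910.8 m³ = 0.9108 ML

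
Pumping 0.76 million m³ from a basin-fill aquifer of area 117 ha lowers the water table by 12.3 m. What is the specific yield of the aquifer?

A = 117 ha = 1.17 × 10^6 m²
ΔV = 0.76 million m³ = 7.6 × 10^5 m³
Sy = ΔV / (A × Δh) = 7.6 × 10^5 m³ / (1.17 × 10^6 m² × 12.3 m) = 0.05281

Sy ≈ 0.053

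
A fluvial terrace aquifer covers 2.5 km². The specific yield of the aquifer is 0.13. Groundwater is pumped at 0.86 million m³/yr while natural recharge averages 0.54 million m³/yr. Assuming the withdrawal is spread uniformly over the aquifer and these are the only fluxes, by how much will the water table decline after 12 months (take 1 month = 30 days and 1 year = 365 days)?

Δh ≈ 0.971 m

A = 2.5 km² = 2.5 × 10^6 m²
Net abstraction = 0.86 − 0.54 = 0.32 million m³/yr
Q_net = 0.32 million m³/yr = 876.7 m³/d
t = 12 months = 360 d
ΔV = Q × t = 876.7 m³/d × 360 d = 3.156 × 10^5 m³
Δh = ΔV / (Sy × A) = 3.156 × 10^5 / (0.13 × 2.5 × 10^6) = 0.9711 m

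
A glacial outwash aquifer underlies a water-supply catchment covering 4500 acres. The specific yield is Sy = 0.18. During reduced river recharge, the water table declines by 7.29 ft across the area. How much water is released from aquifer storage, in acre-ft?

ΔV ≈ 5900 acre-ft

A = 4500 acres = 1.821 × 10^7 m²
Δh = 7.29 ft = 2.222 m
ΔV = Sy × A × Δh = 0.18 × 1.821 × 10^7 m² × 2.222 m = 7.284 × 10^6 m³
ΔV = 7.284 × 10^6 m³ = 5905 acre-ft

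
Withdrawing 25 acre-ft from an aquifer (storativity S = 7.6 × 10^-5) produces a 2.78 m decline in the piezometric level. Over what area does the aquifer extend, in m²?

ΔV = 25 acre-ft = 30840 m³
A = ΔV / (S × Δh) = 30840 / (7.6 × 10^-5 × 2.78) = 1.46 × 10^8 m²

A ≈ 1.46 × 10^8 m²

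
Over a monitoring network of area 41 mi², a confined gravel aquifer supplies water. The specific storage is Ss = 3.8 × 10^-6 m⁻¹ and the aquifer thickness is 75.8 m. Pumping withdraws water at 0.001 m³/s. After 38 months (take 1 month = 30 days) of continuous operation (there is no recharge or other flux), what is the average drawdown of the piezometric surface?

Δh ≈ 3.22 m

S = Ss × b = 3.8 × 10^-6 m⁻¹ × 75.8 m = 2.88 × 10^-4
A = 41 mi² = 1.062 × 10^8 m²
Q = 0.001 m³/s = 86.4 m³/d
t = 38 months = 1140 d
ΔV = Q × t = 86.4 m³/d × 1140 d = 98500 m³
Δh = ΔV / (S × A) = 98500 / (2.88 × 10^-4 × 1.062 × 10^8) = 3.22 m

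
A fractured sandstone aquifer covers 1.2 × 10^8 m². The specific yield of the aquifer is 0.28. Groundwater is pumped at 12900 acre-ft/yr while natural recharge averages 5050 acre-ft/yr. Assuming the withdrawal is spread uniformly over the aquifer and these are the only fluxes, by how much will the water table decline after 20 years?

Δh ≈ 5.76 m

Net abstraction = 12900 − 5050 = 7850 acre-ft/yr
Q_net = 7850 acre-ft/yr = 26530 m³/d
t = 20 years = 7300 d
ΔV = Q × t = 26530 m³/d × 7300 d = 1.937 × 10^8 m³
Δh = ΔV / (Sy × A) = 1.937 × 10^8 / (0.28 × 1.2 × 10^8) = 5.764 m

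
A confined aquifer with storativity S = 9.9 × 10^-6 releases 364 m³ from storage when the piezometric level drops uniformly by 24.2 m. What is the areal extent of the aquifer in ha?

A ≈ 152 ha

A = ΔV / (S × Δh) = 364 / (9.9 × 10^-6 × 24.2) = 1.519 × 10^6 m²
A = 1.519 × 10^6 m² = 151.9 ha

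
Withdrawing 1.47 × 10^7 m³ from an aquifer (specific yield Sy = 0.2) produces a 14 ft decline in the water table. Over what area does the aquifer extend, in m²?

Δh = 14 ft = 4.267 m
A = ΔV / (Sy × Δh) = 1.47 × 10^7 / (0.2 × 4.267) = 1.722 × 10^7 m²

A ≈ 1.72 × 10^7 m²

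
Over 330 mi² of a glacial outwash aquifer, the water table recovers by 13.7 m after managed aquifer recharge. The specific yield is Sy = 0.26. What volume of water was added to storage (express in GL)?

ΔV ≈ 3040 GL

A = 330 mi² = 8.547 × 10^8 m²
ΔV = Sy × A × Δh = 0.26 × 8.547 × 10^8 m² × 13.7 m = 3.044 × 10^9 m³
ΔV = 3.044 × 10^9 m³ = 3044 GL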